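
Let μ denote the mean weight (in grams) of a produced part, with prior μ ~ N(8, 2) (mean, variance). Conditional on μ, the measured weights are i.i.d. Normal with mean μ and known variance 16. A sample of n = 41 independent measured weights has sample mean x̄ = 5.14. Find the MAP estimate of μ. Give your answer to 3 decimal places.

μ̂_MAP = 5.607

n = 41, x̄ = 5.14.
For a Normal prior and Normal likelihood with known variance, the posterior is Normal; its mode equals its mean, the precision-weighted average.
Prior precision 1/σ₀² = 1/2 = 0.5; data precision n/σ² = 41/16 = 2.5625.
μ̂ = (0.5·8 + 2.5625·5.14) / (0.5 + 2.5625) = 17.17125/3.0625 = 13737/2450 ≈ 5.607.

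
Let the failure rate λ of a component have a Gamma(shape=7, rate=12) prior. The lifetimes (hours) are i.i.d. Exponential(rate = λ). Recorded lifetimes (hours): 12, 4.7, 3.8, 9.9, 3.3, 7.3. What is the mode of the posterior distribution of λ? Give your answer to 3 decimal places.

The Exponential(rate=λ) likelihood is ∝ λ^n e^(−λΣtᵢ). Here n = 6 and Σtᵢ = 12 + 4.7 + 3.8 + 9.9 + 3.3 + 7.3 = 41.
Posterior ∝ λ^6e^(−12λ) · λ^6e^(−41λ) = λ^12e^(−53λ), i.e. Gamma(13, 53).
Mode = (a−1)/b = 12/53 ≈ 0.226.

λ̂_MAP = 0.226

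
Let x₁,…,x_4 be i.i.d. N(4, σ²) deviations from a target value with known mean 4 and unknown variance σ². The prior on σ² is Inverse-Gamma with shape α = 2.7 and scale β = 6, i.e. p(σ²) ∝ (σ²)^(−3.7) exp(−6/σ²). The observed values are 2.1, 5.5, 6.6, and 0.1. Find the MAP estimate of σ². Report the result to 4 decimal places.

Sum of squared deviations about the known mean: SS = (2.1−4)² + (5.5−4)² + (6.6−4)² + (0.1−4)² = 27.83.
The Normal likelihood contributes (σ²)^(−n/2) exp(−SS/(2σ²)), so the posterior is Inverse-Gamma(α + n/2, β + SS/2) = Inverse-Gamma(4.7, 19.915).
The mode of Inverse-Gamma(a, b) is b/(a+1) = 19.915/5.7 ≈ 3.4939.

σ̂²_MAP = 3.4939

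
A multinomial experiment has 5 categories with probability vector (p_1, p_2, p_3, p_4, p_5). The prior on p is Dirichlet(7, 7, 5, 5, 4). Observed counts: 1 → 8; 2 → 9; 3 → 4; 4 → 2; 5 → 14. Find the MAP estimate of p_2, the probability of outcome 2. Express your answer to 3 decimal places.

The posterior is Dirichlet(αᵢ + nᵢ) = Dirichlet(15, 16, 9, 7, 18).
For a Dirichlet(a₁,…,a_K) with all aᵢ > 1, the mode has j-th component (aⱼ − 1)/(Σaᵢ − K).
Here Σaᵢ = 65 and K = 5, so p_2 = (16 − 1)/(65 − 5) = 15/60 ≈ 0.250.

MAP estimate: 0.250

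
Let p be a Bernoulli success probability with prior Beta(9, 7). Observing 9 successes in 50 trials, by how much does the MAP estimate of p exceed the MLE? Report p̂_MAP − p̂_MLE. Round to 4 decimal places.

Posterior is Beta(18, 48); MAP = (18−1)/(66−2) = 17/64 ≈ 0.26563.
MLE ignores the prior: p̂_MLE = k/n = 9/50 ≈ 0.18000.
Difference = 17/64 − 9/50 = 137/1600 ≈ 0.0856.

MAP − MLE = 0.0856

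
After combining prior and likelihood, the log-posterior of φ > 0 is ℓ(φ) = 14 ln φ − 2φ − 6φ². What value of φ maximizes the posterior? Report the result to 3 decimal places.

ℓ'(φ) = 14/φ − 2 − 12φ. Setting this to zero and multiplying by φ: 12φ² + 2φ − 14 = 0.
φ = (−2 + √(2² + 4·12·14)) / (2·12) = (−2 + √676) / 24 = (−2 + 26)/24 = 1.
ℓ''(φ) = −14/φ² − 12 < 0, confirming a maximum.

φ̂_MAP = 1.000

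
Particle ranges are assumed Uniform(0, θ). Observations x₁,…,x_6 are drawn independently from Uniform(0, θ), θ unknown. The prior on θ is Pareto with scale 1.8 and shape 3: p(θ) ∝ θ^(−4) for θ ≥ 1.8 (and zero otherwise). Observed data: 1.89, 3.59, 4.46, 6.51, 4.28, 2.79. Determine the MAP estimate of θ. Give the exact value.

θ̂_MAP = 6.51

The Uniform(0, θ) likelihood is θ^(−n) for θ ≥ max(xᵢ), zero otherwise. Here max(xᵢ) = 6.51.
Posterior ∝ θ^(−4) · θ^(−6) = θ^(−10) on θ ≥ max(1.8, 6.51) = 6.51.
This density is strictly decreasing in θ, so the posterior mode lies at the lower boundary of the support.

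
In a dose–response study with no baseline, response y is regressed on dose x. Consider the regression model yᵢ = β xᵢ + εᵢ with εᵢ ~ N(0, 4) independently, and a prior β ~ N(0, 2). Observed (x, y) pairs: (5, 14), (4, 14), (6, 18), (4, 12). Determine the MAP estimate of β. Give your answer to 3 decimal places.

log p(β | y) = −Σ(yᵢ − βxᵢ)²/(2·4) − β²/(2·2) + const.
Setting the derivative to zero: Σxᵢ(yᵢ − βxᵢ)/4 − β/2 = 0, so β = Σxᵢyᵢ / (Σxᵢ² + σ²/τ²).
Σxᵢyᵢ = 5·14 + 4·14 + 6·18 + 4·12 = 282; Σxᵢ² = 93; σ²/τ² = 2.
β̂_MAP = 282 / (93 + 2) = 282/95 ≈ 2.968.

β̂_MAP = 2.968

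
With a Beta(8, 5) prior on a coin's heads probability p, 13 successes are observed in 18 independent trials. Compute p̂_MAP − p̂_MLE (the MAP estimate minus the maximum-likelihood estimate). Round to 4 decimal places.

Posterior is Beta(21, 10); MAP = (21−1)/(31−2) = 20/29 ≈ 0.68966.
MLE ignores the prior: p̂_MLE = k/n = 13/18 ≈ 0.72222.
Difference = 20/29 − 13/18 = -17/522 ≈ -0.0326.

MAP − MLE = -0.0326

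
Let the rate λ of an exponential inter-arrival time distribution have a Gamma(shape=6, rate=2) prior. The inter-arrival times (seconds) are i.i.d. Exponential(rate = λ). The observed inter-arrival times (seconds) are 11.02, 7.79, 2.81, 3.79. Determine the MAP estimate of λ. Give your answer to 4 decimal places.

The Exponential(rate=λ) likelihood is ∝ λ^n e^(−λΣtᵢ). Here n = 4 and Σtᵢ = 11.02 + 7.79 + 2.81 + 3.79 = 25.41.
Posterior ∝ λ^5e^(−2λ) · λ^4e^(−25.41λ) = λ^9e^(−27.41λ), i.e. Gamma(10, 27.41).
Mode = (a−1)/b = 9/27.41 ≈ 0.3283.

λ̂_MAP = 0.3283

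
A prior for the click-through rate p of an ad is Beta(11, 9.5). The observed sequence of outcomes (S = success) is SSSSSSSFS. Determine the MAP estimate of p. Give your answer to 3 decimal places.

p̂_MAP = 0.655

Prior: Beta(11, 9.5).
Data: 8 successes in 9 trials (from the sequence). The binomial likelihood contributes p^8(1−p)^1, so the posterior is Beta(11+8, 9.5+1) = Beta(19, 10.5).
For Beta(a, b) with a, b > 1 the mode is (a−1)/(a+b−2) = 18/27.5 ≈ 0.655.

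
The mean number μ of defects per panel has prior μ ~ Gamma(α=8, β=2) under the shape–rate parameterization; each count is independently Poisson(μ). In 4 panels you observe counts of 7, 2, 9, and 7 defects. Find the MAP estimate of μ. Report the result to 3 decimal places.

Σxᵢ = 7+2+9+7 = 25, with n = 4.
Posterior ∝ μ^7e^(−2μ) · μ^25e^(−4μ) = μ^32e^(−6μ), i.e. Gamma(shape=33, rate=6).
The mode of a Gamma(a, b) with a ≥ 1 (shape–rate) is (a−1)/b = 32/6 ≈ 5.333.

μ̂_MAP = 5.333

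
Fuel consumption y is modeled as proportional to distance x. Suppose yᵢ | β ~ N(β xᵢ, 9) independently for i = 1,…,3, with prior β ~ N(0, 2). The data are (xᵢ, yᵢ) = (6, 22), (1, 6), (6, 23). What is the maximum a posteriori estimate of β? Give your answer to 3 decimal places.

β̂_MAP = 3.561

log p(β | y) = −Σ(yᵢ − βxᵢ)²/(2·9) − β²/(2·2) + const.
Setting the derivative to zero: Σxᵢ(yᵢ − βxᵢ)/9 − β/2 = 0, so β = Σxᵢyᵢ / (Σxᵢ² + σ²/τ²).
Σxᵢyᵢ = 6·22 + 1·6 + 6·23 = 276; Σxᵢ² = 73; σ²/τ² = 4.5.
β̂_MAP = 276 / (73 + 4.5) = 276/77.5 ≈ 3.561.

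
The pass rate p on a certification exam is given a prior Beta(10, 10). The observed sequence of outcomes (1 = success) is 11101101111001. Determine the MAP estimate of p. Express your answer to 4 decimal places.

p̂_MAP = 0.5938

Prior: Beta(10, 10).
Data: 10 successes in 14 trials (from the sequence). The binomial likelihood contributes p^10(1−p)^4, so the posterior is Beta(10+10, 10+4) = Beta(20, 14).
For Beta(a, b) with a, b > 1 the mode is (a−1)/(a+b−2) = 19/32 ≈ 0.5938.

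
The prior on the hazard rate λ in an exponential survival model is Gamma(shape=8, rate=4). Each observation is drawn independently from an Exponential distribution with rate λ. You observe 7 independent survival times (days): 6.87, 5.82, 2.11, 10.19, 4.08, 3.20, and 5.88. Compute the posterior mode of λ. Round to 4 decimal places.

The Exponential(rate=λ) likelihood is ∝ λ^n e^(−λΣtᵢ). Here n = 7 and Σtᵢ = 6.87 + 5.82 + 2.11 + 10.19 + 4.08 + 3.20 + 5.88 = 38.15.
Posterior ∝ λ^7e^(−4λ) · λ^7e^(−38.15λ) = λ^14e^(−42.15λ), i.e. Gamma(15, 42.15).
Mode = (a−1)/b = 14/42.15 ≈ 0.3321.

λ̂_MAP = 0.3321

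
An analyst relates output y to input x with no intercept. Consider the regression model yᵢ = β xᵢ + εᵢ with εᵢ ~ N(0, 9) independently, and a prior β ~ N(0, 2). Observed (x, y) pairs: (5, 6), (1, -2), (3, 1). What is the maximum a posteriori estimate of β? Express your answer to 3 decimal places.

β̂_MAP = 0.785

log p(β | y) = −Σ(yᵢ − βxᵢ)²/(2·9) − β²/(2·2) + const.
Setting the derivative to zero: Σxᵢ(yᵢ − βxᵢ)/9 − β/2 = 0, so β = Σxᵢyᵢ / (Σxᵢ² + σ²/τ²).
Σxᵢyᵢ = 5·6 + 1·(-2) + 3·1 = 31; Σxᵢ² = 35; σ²/τ² = 4.5.
β̂_MAP = 31 / (35 + 4.5) = 31/39.5 ≈ 0.785.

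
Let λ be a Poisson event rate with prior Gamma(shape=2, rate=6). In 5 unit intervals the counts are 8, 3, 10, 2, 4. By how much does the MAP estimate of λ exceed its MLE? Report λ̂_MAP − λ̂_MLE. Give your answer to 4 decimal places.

MAP − MLE = -2.8545

Σxᵢ = 27. Posterior is Gamma(29, 11); MAP = (29−1)/11 = 28/11 ≈ 2.54545.
MLE = x̄ = 27/5 ≈ 5.40000.
Difference = 28/11 − 27/5 = -157/55 ≈ -2.8545.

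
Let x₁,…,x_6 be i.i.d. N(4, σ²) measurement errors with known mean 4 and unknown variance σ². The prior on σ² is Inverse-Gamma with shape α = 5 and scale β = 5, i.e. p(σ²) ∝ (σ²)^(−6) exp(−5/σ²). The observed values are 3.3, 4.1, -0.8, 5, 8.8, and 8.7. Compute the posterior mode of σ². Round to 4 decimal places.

σ̂²_MAP = 4.4261

Sum of squared deviations about the known mean: SS = (3.3−4)² + (4.1−4)² + (-0.8−4)² + (5−4)² + (8.8−4)² + (8.7−4)² = 69.67.
The Normal likelihood contributes (σ²)^(−n/2) exp(−SS/(2σ²)), so the posterior is Inverse-Gamma(α + n/2, β + SS/2) = Inverse-Gamma(8, 39.835).
The mode of Inverse-Gamma(a, b) is b/(a+1) = 39.835/9 ≈ 4.4261.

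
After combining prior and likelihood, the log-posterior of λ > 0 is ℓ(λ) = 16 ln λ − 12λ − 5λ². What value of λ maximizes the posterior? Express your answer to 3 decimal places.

ℓ'(λ) = 16/λ − 12 − 10λ. Setting this to zero and multiplying by λ: 10λ² + 12λ − 16 = 0.
λ = (−12 + √(12² + 4·10·16)) / (2·10) = (−12 + √784) / 20 = (−12 + 28)/20 = 4/5.
ℓ''(λ) = −16/λ² − 10 < 0, confirming a maximum.

λ̂_MAP = 0.800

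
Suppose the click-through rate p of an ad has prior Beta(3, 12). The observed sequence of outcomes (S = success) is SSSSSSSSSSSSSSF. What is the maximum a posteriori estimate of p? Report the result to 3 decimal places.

p̂_MAP = 0.571

Prior: Beta(3, 12).
Data: 14 successes in 15 trials (from the sequence). The binomial likelihood contributes p^14(1−p)^1, so the posterior is Beta(3+14, 12+1) = Beta(17, 13).
For Beta(a, b) with a, b > 1 the mode is (a−1)/(a+b−2) = 16/28 ≈ 0.571.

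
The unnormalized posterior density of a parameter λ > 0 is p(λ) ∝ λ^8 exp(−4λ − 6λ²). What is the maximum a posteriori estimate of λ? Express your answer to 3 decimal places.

λ̂_MAP = 0.667

ℓ'(λ) = 8/λ − 4 − 12λ. Setting this to zero and multiplying by λ: 12λ² + 4λ − 8 = 0.
λ = (−4 + √(4² + 4·12·8)) / (2·12) = (−4 + √400) / 24 = (−4 + 20)/24 = 2/3.
ℓ''(λ) = −8/λ² − 12 < 0, confirming a maximum.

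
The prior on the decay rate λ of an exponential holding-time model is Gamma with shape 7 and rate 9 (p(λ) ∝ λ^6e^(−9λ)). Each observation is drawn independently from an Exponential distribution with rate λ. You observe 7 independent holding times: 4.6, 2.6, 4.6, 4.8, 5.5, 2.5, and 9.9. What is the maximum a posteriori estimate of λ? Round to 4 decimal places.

λ̂_MAP = 0.2989

The Exponential(rate=λ) likelihood is ∝ λ^n e^(−λΣtᵢ). Here n = 7 and Σtᵢ = 4.6 + 2.6 + 4.6 + 4.8 + 5.5 + 2.5 + 9.9 = 34.5.
Posterior ∝ λ^6e^(−9λ) · λ^7e^(−34.5λ) = λ^13e^(−43.5λ), i.e. Gamma(14, 43.5).
Mode = (a−1)/b = 13/43.5 ≈ 0.2989.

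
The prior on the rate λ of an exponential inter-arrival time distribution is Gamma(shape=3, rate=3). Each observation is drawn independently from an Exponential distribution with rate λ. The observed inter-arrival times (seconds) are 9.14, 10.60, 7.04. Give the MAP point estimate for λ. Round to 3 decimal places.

The Exponential(rate=λ) likelihood is ∝ λ^n e^(−λΣtᵢ). Here n = 3 and Σtᵢ = 9.14 + 10.60 + 7.04 = 26.78.
Posterior ∝ λ^2e^(−3λ) · λ^3e^(−26.78λ) = λ^5e^(−29.78λ), i.e. Gamma(6, 29.78).
Mode = (a−1)/b = 5/29.78 ≈ 0.168.

λ̂_MAP = 0.168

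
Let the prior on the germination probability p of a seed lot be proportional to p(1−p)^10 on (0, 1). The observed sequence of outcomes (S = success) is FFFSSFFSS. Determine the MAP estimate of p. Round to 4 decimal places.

The prior density ∝ p(1−p)^10 is the kernel of Beta(2, 11).
Data: 4 successes in 9 trials (from the sequence). The binomial likelihood contributes p^4(1−p)^5, so the posterior is Beta(2+4, 11+5) = Beta(6, 16).
For Beta(a, b) with a, b > 1 the mode is (a−1)/(a+b−2) = 5/20 ≈ 0.2500.

p̂_MAP = 0.2500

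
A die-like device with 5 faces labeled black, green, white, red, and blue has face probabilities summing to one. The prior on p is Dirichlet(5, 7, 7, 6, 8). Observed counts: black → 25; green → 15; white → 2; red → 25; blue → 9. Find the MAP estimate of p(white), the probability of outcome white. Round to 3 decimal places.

The posterior is Dirichlet(αᵢ + nᵢ) = Dirichlet(30, 22, 9, 31, 17).
For a Dirichlet(a₁,…,a_K) with all aᵢ > 1, the mode has j-th component (aⱼ − 1)/(Σaᵢ − K).
Here Σaᵢ = 109 and K = 5, so p(white) = (9 − 1)/(109 − 5) = 8/104 ≈ 0.077.

MAP estimate of p(white) = 0.077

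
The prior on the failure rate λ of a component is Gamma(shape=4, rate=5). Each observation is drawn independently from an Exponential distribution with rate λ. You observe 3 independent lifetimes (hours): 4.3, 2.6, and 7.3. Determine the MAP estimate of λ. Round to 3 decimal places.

λ̂_MAP = 0.313

The Exponential(rate=λ) likelihood is ∝ λ^n e^(−λΣtᵢ). Here n = 3 and Σtᵢ = 4.3 + 2.6 + 7.3 = 14.2.
Posterior ∝ λ^3e^(−5λ) · λ^3e^(−14.2λ) = λ^6e^(−19.2λ), i.e. Gamma(7, 19.2).
Mode = (a−1)/b = 6/19.2 ≈ 0.313.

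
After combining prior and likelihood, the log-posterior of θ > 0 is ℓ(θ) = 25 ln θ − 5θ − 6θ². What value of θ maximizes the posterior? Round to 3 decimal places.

ℓ'(θ) = 25/θ − 5 − 12θ. Setting this to zero and multiplying by θ: 12θ² + 5θ − 25 = 0.
θ = (−5 + √(5² + 4·12·25)) / (2·12) = (−5 + √1225) / 24 = (−5 + 35)/24 = 5/4.
ℓ''(θ) = −25/θ² − 12 < 0, confirming a maximum.

θ̂_MAP = 1.250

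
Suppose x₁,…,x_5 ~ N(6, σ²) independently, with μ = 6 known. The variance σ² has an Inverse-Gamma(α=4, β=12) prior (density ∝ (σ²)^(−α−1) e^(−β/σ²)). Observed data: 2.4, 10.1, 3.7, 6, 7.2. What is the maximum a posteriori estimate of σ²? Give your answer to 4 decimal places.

Sum of squared deviations about the known mean: SS = (2.4−6)² + (10.1−6)² + (3.7−6)² + (6−6)² + (7.2−6)² = 36.5.
The Normal likelihood contributes (σ²)^(−n/2) exp(−SS/(2σ²)), so the posterior is Inverse-Gamma(α + n/2, β + SS/2) = Inverse-Gamma(6.5, 30.25).
The mode of Inverse-Gamma(a, b) is b/(a+1) = 30.25/7.5 ≈ 4.0333.

σ̂²_MAP = 4.0333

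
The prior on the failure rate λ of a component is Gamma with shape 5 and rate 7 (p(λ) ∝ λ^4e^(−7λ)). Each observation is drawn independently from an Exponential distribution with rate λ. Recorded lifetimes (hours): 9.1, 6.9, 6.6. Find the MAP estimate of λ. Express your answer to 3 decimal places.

λ̂_MAP = 0.236

The Exponential(rate=λ) likelihood is ∝ λ^n e^(−λΣtᵢ). Here n = 3 and Σtᵢ = 9.1 + 6.9 + 6.6 = 22.6.
Posterior ∝ λ^4e^(−7λ) · λ^3e^(−22.6λ) = λ^7e^(−29.6λ), i.e. Gamma(8, 29.6).
Mode = (a−1)/b = 7/29.6 ≈ 0.236.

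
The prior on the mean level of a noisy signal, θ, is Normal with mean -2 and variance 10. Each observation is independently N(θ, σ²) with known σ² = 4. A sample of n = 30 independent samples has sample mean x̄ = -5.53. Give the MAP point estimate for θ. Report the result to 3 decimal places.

θ̂_MAP = -5.484

n = 30, x̄ = -5.53.
For a Normal prior and Normal likelihood with known variance, the posterior is Normal; its mode equals its mean, the precision-weighted average.
Prior precision 1/σ₀² = 1/10 = 0.1; data precision n/σ² = 30/4 = 7.5.
θ̂ = (0.1·(-2) + 7.5·(-5.53)) / (0.1 + 7.5) = (-41.675)/7.6 = -1667/304 ≈ -5.484.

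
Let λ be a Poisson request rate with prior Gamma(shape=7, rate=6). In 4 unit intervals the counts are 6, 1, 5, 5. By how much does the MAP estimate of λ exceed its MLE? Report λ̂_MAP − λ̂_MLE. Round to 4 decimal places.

Σxᵢ = 17. Posterior is Gamma(24, 10); MAP = (24−1)/10 = 23/10 ≈ 2.30000.
MLE = x̄ = 17/4 ≈ 4.25000.
Difference = 23/10 − 17/4 = -39/20 ≈ -1.9500.

MAP − MLE = -1.9500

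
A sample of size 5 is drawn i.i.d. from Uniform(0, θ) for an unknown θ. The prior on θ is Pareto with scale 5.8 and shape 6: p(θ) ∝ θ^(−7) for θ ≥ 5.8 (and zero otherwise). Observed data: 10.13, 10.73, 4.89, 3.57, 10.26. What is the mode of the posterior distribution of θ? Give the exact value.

θ̂_MAP = 10.73

The Uniform(0, θ) likelihood is θ^(−n) for θ ≥ max(xᵢ), zero otherwise. Here max(xᵢ) = 10.73.
Posterior ∝ θ^(−7) · θ^(−5) = θ^(−12) on θ ≥ max(5.8, 10.73) = 10.73.
This density is strictly decreasing in θ, so the posterior mode lies at the lower boundary of the support.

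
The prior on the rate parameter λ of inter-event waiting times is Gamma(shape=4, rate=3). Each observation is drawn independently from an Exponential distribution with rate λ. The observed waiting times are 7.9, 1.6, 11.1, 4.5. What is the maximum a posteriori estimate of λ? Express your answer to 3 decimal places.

λ̂_MAP = 0.249

The Exponential(rate=λ) likelihood is ∝ λ^n e^(−λΣtᵢ). Here n = 4 and Σtᵢ = 7.9 + 1.6 + 11.1 + 4.5 = 25.1.
Posterior ∝ λ^3e^(−3λ) · λ^4e^(−25.1λ) = λ^7e^(−28.1λ), i.e. Gamma(8, 28.1).
Mode = (a−1)/b = 7/28.1 ≈ 0.249.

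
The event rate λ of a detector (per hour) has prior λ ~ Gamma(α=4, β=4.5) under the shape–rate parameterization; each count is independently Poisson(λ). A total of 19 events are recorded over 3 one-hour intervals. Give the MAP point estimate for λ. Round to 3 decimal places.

Σxᵢ = 19, n = 3.
Posterior ∝ λ^3e^(−4.5λ) · λ^19e^(−3λ) = λ^22e^(−7.5λ), i.e. Gamma(shape=23, rate=7.5).
The mode of a Gamma(a, b) with a ≥ 1 (shape–rate) is (a−1)/b = 22/7.5 ≈ 2.933.

λ̂_MAP = 2.933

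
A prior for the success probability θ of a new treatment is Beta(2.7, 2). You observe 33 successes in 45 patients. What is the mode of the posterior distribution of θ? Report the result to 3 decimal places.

θ̂_MAP = 0.727

Prior: Beta(2.7, 2).
Data: 33 successes in 45 trials. The binomial likelihood contributes θ^33(1−θ)^12, so the posterior is Beta(2.7+33, 2+12) = Beta(35.7, 14).
For Beta(a, b) with a, b > 1 the mode is (a−1)/(a+b−2) = 34.7/47.7 ≈ 0.727.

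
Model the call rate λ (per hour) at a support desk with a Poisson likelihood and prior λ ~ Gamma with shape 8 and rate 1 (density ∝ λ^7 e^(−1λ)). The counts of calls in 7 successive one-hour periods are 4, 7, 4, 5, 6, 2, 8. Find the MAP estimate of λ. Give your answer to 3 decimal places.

Σxᵢ = 4+7+4+5+6+2+8 = 36, with n = 7.
Posterior ∝ λ^7e^(−1λ) · λ^36e^(−7λ) = λ^43e^(−8λ), i.e. Gamma(shape=44, rate=8).
The mode of a Gamma(a, b) with a ≥ 1 (shape–rate) is (a−1)/b = 43/8 ≈ 5.375.

λ̂_MAP = 5.375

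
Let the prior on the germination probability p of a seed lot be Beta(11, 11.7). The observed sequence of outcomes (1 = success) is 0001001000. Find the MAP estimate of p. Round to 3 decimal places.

p̂_MAP = 0.391

Prior: Beta(11, 11.7).
Data: 2 successes in 10 trials (from the sequence). The binomial likelihood contributes p^2(1−p)^8, so the posterior is Beta(11+2, 11.7+8) = Beta(13, 19.7).
For Beta(a, b) with a, b > 1 the mode is (a−1)/(a+b−2) = 12/30.7 ≈ 0.391.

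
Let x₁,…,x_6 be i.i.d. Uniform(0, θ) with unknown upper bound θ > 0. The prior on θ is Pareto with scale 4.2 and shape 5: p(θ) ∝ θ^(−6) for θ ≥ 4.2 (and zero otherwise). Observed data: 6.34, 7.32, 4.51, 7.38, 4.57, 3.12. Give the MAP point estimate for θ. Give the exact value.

θ̂_MAP = 7.38

The Uniform(0, θ) likelihood is θ^(−n) for θ ≥ max(xᵢ), zero otherwise. Here max(xᵢ) = 7.38.
Posterior ∝ θ^(−6) · θ^(−6) = θ^(−12) on θ ≥ max(4.2, 7.38) = 7.38.
This density is strictly decreasing in θ, so the posterior mode lies at the lower boundary of the support.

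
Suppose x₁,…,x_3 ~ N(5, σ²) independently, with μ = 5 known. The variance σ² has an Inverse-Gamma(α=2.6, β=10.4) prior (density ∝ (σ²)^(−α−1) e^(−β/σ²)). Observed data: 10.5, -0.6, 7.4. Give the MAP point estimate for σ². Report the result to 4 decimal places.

Sum of squared deviations about the known mean: SS = (10.5−5)² + (-0.6−5)² + (7.4−5)² = 67.37.
The Normal likelihood contributes (σ²)^(−n/2) exp(−SS/(2σ²)), so the posterior is Inverse-Gamma(α + n/2, β + SS/2) = Inverse-Gamma(4.1, 44.085).
The mode of Inverse-Gamma(a, b) is b/(a+1) = 44.085/5.1 ≈ 8.6441.

σ̂²_MAP = 8.6441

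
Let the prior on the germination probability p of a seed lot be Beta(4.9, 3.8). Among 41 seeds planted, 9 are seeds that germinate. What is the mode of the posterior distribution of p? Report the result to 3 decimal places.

Prior: Beta(4.9, 3.8).
Data: 9 successes in 41 trials. The binomial likelihood contributes p^9(1−p)^32, so the posterior is Beta(4.9+9, 3.8+32) = Beta(13.9, 35.8).
For Beta(a, b) with a, b > 1 the mode is (a−1)/(a+b−2) = 12.9/47.7 ≈ 0.270.

p̂_MAP = 0.270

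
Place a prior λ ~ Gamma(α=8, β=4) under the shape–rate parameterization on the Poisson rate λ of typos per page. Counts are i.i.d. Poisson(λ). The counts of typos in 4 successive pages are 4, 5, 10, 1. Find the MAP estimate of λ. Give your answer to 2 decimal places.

λ̂_MAP = 3.38

Σxᵢ = 4+5+10+1 = 20, with n = 4.
Posterior ∝ λ^7e^(−4λ) · λ^20e^(−4λ) = λ^27e^(−8λ), i.e. Gamma(shape=28, rate=8).
The mode of a Gamma(a, b) with a ≥ 1 (shape–rate) is (a−1)/b = 27/8 ≈ 3.38.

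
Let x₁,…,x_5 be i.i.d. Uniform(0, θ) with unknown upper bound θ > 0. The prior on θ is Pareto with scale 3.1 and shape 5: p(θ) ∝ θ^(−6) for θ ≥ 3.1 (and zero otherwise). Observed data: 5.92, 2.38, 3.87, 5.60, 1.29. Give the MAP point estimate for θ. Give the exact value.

The Uniform(0, θ) likelihood is θ^(−n) for θ ≥ max(xᵢ), zero otherwise. Here max(xᵢ) = 5.92.
Posterior ∝ θ^(−6) · θ^(−5) = θ^(−11) on θ ≥ max(3.1, 5.92) = 5.92.
This density is strictly decreasing in θ, so the posterior mode lies at the lower boundary of the support.

θ̂_MAP = 5.92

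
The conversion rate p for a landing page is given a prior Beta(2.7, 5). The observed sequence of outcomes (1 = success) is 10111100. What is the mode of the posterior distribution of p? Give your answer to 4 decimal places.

p̂_MAP = 0.4891

Prior: Beta(2.7, 5).
Data: 5 successes in 8 trials (from the sequence). The binomial likelihood contributes p^5(1−p)^3, so the posterior is Beta(2.7+5, 5+3) = Beta(7.7, 8).
For Beta(a, b) with a, b > 1 the mode is (a−1)/(a+b−2) = 6.7/13.7 ≈ 0.4891.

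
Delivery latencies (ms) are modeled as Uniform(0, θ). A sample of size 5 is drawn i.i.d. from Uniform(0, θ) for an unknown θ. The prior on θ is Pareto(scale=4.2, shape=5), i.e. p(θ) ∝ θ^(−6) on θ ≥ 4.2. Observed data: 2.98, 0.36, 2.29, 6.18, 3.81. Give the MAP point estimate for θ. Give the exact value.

θ̂_MAP = 6.18

The Uniform(0, θ) likelihood is θ^(−n) for θ ≥ max(xᵢ), zero otherwise. Here max(xᵢ) = 6.18.
Posterior ∝ θ^(−6) · θ^(−5) = θ^(−11) on θ ≥ max(4.2, 6.18) = 6.18.
This density is strictly decreasing in θ, so the posterior mode lies at the lower boundary of the support.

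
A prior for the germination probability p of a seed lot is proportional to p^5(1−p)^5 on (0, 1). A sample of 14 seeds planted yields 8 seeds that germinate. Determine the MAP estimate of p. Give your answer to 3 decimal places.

The prior density ∝ p^5(1−p)^5 is the kernel of Beta(6, 6).
Data: 8 successes in 14 trials. The binomial likelihood contributes p^8(1−p)^6, so the posterior is Beta(6+8, 6+6) = Beta(14, 12).
For Beta(a, b) with a, b > 1 the mode is (a−1)/(a+b−2) = 13/24 ≈ 0.542.

p̂_MAP = 0.542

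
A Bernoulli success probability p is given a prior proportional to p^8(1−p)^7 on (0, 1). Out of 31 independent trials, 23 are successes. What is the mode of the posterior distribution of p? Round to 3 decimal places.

p̂_MAP = 0.674

The prior density ∝ p^8(1−p)^7 is the kernel of Beta(9, 8).
Data: 23 successes in 31 trials. The binomial likelihood contributes p^23(1−p)^8, so the posterior is Beta(9+23, 8+8) = Beta(32, 16).
For Beta(a, b) with a, b > 1 the mode is (a−1)/(a+b−2) = 31/46 ≈ 0.674.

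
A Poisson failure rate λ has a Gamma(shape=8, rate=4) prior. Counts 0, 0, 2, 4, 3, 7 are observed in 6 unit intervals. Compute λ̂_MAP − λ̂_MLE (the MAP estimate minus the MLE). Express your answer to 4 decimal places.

Σxᵢ = 16. Posterior is Gamma(24, 10); MAP = (24−1)/10 = 23/10 ≈ 2.30000.
MLE = x̄ = 16/6 ≈ 2.66667.
Difference = 23/10 − 16/6 = -11/30 ≈ -0.3667.

MAP − MLE = -0.3667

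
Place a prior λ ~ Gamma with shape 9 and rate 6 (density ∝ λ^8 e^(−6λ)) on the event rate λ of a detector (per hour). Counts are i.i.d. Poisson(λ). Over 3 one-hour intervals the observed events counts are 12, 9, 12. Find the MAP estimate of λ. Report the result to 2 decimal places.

λ̂_MAP = 4.56

Σxᵢ = 12+9+12 = 33, with n = 3.
Posterior ∝ λ^8e^(−6λ) · λ^33e^(−3λ) = λ^41e^(−9λ), i.e. Gamma(shape=42, rate=9).
The mode of a Gamma(a, b) with a ≥ 1 (shape–rate) is (a−1)/b = 41/9 ≈ 4.56.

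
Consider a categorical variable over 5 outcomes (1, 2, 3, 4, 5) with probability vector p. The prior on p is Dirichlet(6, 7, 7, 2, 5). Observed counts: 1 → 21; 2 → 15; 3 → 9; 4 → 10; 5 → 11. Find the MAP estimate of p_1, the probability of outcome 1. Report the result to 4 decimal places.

MAP estimate: 0.2955

The posterior is Dirichlet(αᵢ + nᵢ) = Dirichlet(27, 22, 16, 12, 16).
For a Dirichlet(a₁,…,a_K) with all aᵢ > 1, the mode has j-th component (aⱼ − 1)/(Σaᵢ − K).
Here Σaᵢ = 93 and K = 5, so p_1 = (27 − 1)/(93 − 5) = 26/88 ≈ 0.2955.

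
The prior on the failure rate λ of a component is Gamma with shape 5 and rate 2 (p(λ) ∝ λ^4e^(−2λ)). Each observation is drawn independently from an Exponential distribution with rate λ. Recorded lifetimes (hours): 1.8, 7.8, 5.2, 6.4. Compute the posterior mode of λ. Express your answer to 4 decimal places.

The Exponential(rate=λ) likelihood is ∝ λ^n e^(−λΣtᵢ). Here n = 4 and Σtᵢ = 1.8 + 7.8 + 5.2 + 6.4 = 21.2.
Posterior ∝ λ^4e^(−2λ) · λ^4e^(−21.2λ) = λ^8e^(−23.2λ), i.e. Gamma(9, 23.2).
Mode = (a−1)/b = 8/23.2 ≈ 0.3448.

λ̂_MAP = 0.3448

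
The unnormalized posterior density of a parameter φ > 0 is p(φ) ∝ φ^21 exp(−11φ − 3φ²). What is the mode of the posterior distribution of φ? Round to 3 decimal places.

ℓ'(φ) = 21/φ − 11 − 6φ. Setting this to zero and multiplying by φ: 6φ² + 11φ − 21 = 0.
φ = (−11 + √(11² + 4·6·21)) / (2·6) = (−11 + √625) / 12 = (−11 + 25)/12 = 7/6.
ℓ''(φ) = −21/φ² − 6 < 0, confirming a maximum.

φ̂_MAP = 1.167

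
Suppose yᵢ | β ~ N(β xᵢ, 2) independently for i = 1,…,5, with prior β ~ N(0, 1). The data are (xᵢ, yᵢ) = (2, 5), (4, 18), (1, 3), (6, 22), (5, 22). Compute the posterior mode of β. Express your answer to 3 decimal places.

β̂_MAP = 3.893

log p(β | y) = −Σ(yᵢ − βxᵢ)²/(2·2) − β²/(2·1) + const.
Setting the derivative to zero: Σxᵢ(yᵢ − βxᵢ)/2 − β/1 = 0, so β = Σxᵢyᵢ / (Σxᵢ² + σ²/τ²).
Σxᵢyᵢ = 2·5 + 4·18 + 1·3 + 6·22 + 5·22 = 327; Σxᵢ² = 82; σ²/τ² = 2.
β̂_MAP = 327 / (82 + 2) = 327/84 ≈ 3.893.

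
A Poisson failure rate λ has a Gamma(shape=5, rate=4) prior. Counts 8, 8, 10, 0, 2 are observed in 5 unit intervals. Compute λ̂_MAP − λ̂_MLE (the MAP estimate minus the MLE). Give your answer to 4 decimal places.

MAP − MLE = -2.0444

Σxᵢ = 28. Posterior is Gamma(33, 9); MAP = (33−1)/9 = 32/9 ≈ 3.55556.
MLE = x̄ = 28/5 ≈ 5.60000.
Difference = 32/9 − 28/5 = -92/45 ≈ -2.0444.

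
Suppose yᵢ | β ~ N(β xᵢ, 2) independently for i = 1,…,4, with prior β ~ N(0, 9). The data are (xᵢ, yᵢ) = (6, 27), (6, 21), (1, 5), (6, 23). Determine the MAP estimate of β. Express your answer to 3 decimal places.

log p(β | y) = −Σ(yᵢ − βxᵢ)²/(2·2) − β²/(2·9) + const.
Setting the derivative to zero: Σxᵢ(yᵢ − βxᵢ)/2 − β/9 = 0, so β = Σxᵢyᵢ / (Σxᵢ² + σ²/τ²).
Σxᵢyᵢ = 6·27 + 6·21 + 1·5 + 6·23 = 431; Σxᵢ² = 109; σ²/τ² = 2/9.
β̂_MAP = 431 / (109 + 2/9) = 431/(983/9) = 3879/983 ≈ 3.946.

β̂_MAP = 3.946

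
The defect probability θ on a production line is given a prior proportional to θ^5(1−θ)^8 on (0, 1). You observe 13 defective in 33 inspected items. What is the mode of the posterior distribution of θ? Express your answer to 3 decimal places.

The prior density ∝ θ^5(1−θ)^8 is the kernel of Beta(6, 9).
Data: 13 successes in 33 trials. The binomial likelihood contributes θ^13(1−θ)^20, so the posterior is Beta(6+13, 9+20) = Beta(19, 29).
For Beta(a, b) with a, b > 1 the mode is (a−1)/(a+b−2) = 18/46 ≈ 0.391.

θ̂_MAP = 0.391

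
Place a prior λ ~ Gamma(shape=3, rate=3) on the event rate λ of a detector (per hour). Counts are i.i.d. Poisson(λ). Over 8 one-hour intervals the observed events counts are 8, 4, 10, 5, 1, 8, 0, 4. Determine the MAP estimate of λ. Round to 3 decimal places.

λ̂_MAP = 3.818

Σxᵢ = 8+4+10+5+1+8+0+4 = 40, with n = 8.
Posterior ∝ λ^2e^(−3λ) · λ^40e^(−8λ) = λ^42e^(−11λ), i.e. Gamma(shape=43, rate=11).
The mode of a Gamma(a, b) with a ≥ 1 (shape–rate) is (a−1)/b = 42/11 ≈ 3.818.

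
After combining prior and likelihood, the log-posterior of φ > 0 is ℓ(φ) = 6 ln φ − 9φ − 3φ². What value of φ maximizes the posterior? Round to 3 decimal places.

φ̂_MAP = 0.500

ℓ'(φ) = 6/φ − 9 − 6φ. Setting this to zero and multiplying by φ: 6φ² + 9φ − 6 = 0.
φ = (−9 + √(9² + 4·6·6)) / (2·6) = (−9 + √225) / 12 = (−9 + 15)/12 = 1/2.
ℓ''(φ) = −6/φ² − 6 < 0, confirming a maximum.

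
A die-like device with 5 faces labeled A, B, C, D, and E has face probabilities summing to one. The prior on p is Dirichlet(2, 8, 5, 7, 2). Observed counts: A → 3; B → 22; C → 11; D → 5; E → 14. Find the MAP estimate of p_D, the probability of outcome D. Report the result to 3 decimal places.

MAP estimate of p_D = 0.149

The posterior is Dirichlet(αᵢ + nᵢ) = Dirichlet(5, 30, 16, 12, 16).
For a Dirichlet(a₁,…,a_K) with all aᵢ > 1, the mode has j-th component (aⱼ − 1)/(Σaᵢ − K).
Here Σaᵢ = 79 and K = 5, so p_D = (12 − 1)/(79 − 5) = 11/74 ≈ 0.149.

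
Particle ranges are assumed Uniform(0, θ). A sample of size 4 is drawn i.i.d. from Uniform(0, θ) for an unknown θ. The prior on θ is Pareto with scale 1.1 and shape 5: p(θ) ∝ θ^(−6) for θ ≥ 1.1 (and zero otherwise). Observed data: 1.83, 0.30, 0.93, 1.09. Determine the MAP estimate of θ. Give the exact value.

θ̂_MAP = 1.83

The Uniform(0, θ) likelihood is θ^(−n) for θ ≥ max(xᵢ), zero otherwise. Here max(xᵢ) = 1.83.
Posterior ∝ θ^(−6) · θ^(−4) = θ^(−10) on θ ≥ max(1.1, 1.83) = 1.83.
This density is strictly decreasing in θ, so the posterior mode lies at the lower boundary of the support.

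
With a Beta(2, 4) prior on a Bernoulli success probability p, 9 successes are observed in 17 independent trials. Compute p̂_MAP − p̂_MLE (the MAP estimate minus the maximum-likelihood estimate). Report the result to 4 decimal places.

Posterior is Beta(11, 12); MAP = (11−1)/(23−2) = 10/21 ≈ 0.47619.
MLE ignores the prior: p̂_MLE = k/n = 9/17 ≈ 0.52941.
Difference = 10/21 − 9/17 = -19/357 ≈ -0.0532.

MAP − MLE = -0.0532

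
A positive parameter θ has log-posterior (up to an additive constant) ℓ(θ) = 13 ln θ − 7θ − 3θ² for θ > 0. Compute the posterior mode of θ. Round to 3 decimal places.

θ̂_MAP = 1.000

ℓ'(θ) = 13/θ − 7 − 6θ. Setting this to zero and multiplying by θ: 6θ² + 7θ − 13 = 0.
θ = (−7 + √(7² + 4·6·13)) / (2·6) = (−7 + √361) / 12 = (−7 + 19)/12 = 1.
ℓ''(θ) = −13/θ² − 6 < 0, confirming a maximum.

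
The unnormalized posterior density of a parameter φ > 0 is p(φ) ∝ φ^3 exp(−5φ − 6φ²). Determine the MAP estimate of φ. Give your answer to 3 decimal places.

ℓ'(φ) = 3/φ − 5 − 12φ. Setting this to zero and multiplying by φ: 12φ² + 5φ − 3 = 0.
φ = (−5 + √(5² + 4·12·3)) / (2·12) = (−5 + √169) / 24 = (−5 + 13)/24 = 1/3.
ℓ''(φ) = −3/φ² − 12 < 0, confirming a maximum.

φ̂_MAP = 0.333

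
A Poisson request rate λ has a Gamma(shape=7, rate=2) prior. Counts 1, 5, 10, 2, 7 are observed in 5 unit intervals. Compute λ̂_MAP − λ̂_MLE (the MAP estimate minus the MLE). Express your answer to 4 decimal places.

Σxᵢ = 25. Posterior is Gamma(32, 7); MAP = (32−1)/7 = 31/7 ≈ 4.42857.
MLE = x̄ = 25/5 ≈ 5.00000.
Difference = 31/7 − 25/5 = -4/7 ≈ -0.5714.

MAP − MLE = -0.5714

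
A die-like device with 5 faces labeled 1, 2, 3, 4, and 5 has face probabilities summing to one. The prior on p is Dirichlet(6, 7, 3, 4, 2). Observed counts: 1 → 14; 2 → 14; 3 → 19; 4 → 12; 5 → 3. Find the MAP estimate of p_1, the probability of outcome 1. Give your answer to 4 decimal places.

The posterior is Dirichlet(αᵢ + nᵢ) = Dirichlet(20, 21, 22, 16, 5).
For a Dirichlet(a₁,…,a_K) with all aᵢ > 1, the mode has j-th component (aⱼ − 1)/(Σaᵢ − K).
Here Σaᵢ = 84 and K = 5, so p_1 = (20 − 1)/(84 − 5) = 19/79 ≈ 0.2405.

MAP estimate: 0.2405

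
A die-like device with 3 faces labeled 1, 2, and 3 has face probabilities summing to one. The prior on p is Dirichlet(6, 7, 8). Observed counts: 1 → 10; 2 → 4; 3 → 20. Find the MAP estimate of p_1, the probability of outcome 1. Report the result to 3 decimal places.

The posterior is Dirichlet(αᵢ + nᵢ) = Dirichlet(16, 11, 28).
For a Dirichlet(a₁,…,a_K) with all aᵢ > 1, the mode has j-th component (aⱼ − 1)/(Σaᵢ − K).
Here Σaᵢ = 55 and K = 3, so p_1 = (16 − 1)/(55 − 3) = 15/52 ≈ 0.288.

MAP estimate: 0.288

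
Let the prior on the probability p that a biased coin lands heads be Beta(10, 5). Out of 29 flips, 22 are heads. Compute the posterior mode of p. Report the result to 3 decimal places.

p̂_MAP = 0.738

Prior: Beta(10, 5).
Data: 22 successes in 29 trials. The binomial likelihood contributes p^22(1−p)^7, so the posterior is Beta(10+22, 5+7) = Beta(32, 12).
For Beta(a, b) with a, b > 1 the mode is (a−1)/(a+b−2) = 31/42 ≈ 0.738.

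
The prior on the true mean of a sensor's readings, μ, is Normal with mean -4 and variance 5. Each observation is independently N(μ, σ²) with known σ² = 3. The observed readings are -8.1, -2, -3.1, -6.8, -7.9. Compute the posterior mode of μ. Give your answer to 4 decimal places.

n = 5; x̄ = ((-8.1) + (-2) + (-3.1) + (-6.8) + (-7.9))/5 = -27.9/5 = -5.58.
For a Normal prior and Normal likelihood with known variance, the posterior is Normal; its mode equals its mean, the precision-weighted average.
Prior precision 1/σ₀² = 1/5 = 0.2; data precision n/σ² = 5/3.
μ̂ = (0.2·(-4) + (5/3)·(-5.58)) / (0.2 + 5/3) = (-10.1)/(28/15) = -303/56 ≈ -5.4107.

μ̂_MAP = -5.4107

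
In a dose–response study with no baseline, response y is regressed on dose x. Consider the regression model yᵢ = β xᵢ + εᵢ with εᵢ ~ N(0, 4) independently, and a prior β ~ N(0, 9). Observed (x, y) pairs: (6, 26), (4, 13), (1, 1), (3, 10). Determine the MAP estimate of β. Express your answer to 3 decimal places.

log p(β | y) = −Σ(yᵢ − βxᵢ)²/(2·4) − β²/(2·9) + const.
Setting the derivative to zero: Σxᵢ(yᵢ − βxᵢ)/4 − β/9 = 0, so β = Σxᵢyᵢ / (Σxᵢ² + σ²/τ²).
Σxᵢyᵢ = 6·26 + 4·13 + 1·1 + 3·10 = 239; Σxᵢ² = 62; σ²/τ² = 4/9.
β̂_MAP = 239 / (62 + 4/9) = 239/(562/9) = 2151/562 ≈ 3.827.

β̂_MAP = 3.827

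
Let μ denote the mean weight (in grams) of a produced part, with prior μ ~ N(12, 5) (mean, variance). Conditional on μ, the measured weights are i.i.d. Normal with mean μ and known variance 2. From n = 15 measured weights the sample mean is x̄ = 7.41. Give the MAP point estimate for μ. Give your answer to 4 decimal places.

n = 15, x̄ = 7.41.
For a Normal prior and Normal likelihood with known variance, the posterior is Normal; its mode equals its mean, the precision-weighted average.
Prior precision 1/σ₀² = 1/5 = 0.2; data precision n/σ² = 15/2 = 7.5.
μ̂ = (0.2·12 + 7.5·7.41) / (0.2 + 7.5) = 57.975/7.7 = 2319/308 ≈ 7.5292.

μ̂_MAP = 7.5292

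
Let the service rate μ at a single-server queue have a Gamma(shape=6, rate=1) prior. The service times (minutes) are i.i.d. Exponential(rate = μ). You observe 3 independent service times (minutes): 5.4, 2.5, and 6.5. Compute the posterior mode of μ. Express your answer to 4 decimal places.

The Exponential(rate=μ) likelihood is ∝ μ^n e^(−μΣtᵢ). Here n = 3 and Σtᵢ = 5.4 + 2.5 + 6.5 = 14.4.
Posterior ∝ μ^5e^(−1μ) · μ^3e^(−14.4μ) = μ^8e^(−15.4μ), i.e. Gamma(9, 15.4).
Mode = (a−1)/b = 8/15.4 ≈ 0.5195.

μ̂_MAP = 0.5195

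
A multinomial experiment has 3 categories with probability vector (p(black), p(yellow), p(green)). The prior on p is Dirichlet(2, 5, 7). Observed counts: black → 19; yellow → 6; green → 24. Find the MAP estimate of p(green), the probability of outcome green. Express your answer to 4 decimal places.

The posterior is Dirichlet(αᵢ + nᵢ) = Dirichlet(21, 11, 31).
For a Dirichlet(a₁,…,a_K) with all aᵢ > 1, the mode has j-th component (aⱼ − 1)/(Σaᵢ − K).
Here Σaᵢ = 63 and K = 3, so p(green) = (31 − 1)/(63 − 3) = 30/60 ≈ 0.5000.

MAP estimate of p(green) = 0.5000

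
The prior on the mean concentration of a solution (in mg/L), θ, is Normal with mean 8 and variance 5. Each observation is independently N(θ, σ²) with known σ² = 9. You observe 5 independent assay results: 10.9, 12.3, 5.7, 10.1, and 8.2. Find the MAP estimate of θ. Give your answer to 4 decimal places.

n = 5; x̄ = (10.9 + 12.3 + 5.7 + 10.1 + 8.2)/5 = 47.2/5 = 9.44.
For a Normal prior and Normal likelihood with known variance, the posterior is Normal; its mode equals its mean, the precision-weighted average.
Prior precision 1/σ₀² = 1/5 = 0.2; data precision n/σ² = 5/9.
θ̂ = (0.2·8 + (5/9)·9.44) / (0.2 + 5/9) = (308/45)/(34/45) = 154/17 ≈ 9.0588.

θ̂_MAP = 9.0588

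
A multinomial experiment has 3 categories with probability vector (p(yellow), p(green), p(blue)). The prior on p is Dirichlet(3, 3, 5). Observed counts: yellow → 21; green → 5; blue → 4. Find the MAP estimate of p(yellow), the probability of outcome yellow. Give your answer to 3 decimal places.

The posterior is Dirichlet(αᵢ + nᵢ) = Dirichlet(24, 8, 9).
For a Dirichlet(a₁,…,a_K) with all aᵢ > 1, the mode has j-th component (aⱼ − 1)/(Σaᵢ − K).
Here Σaᵢ = 41 and K = 3, so p(yellow) = (24 − 1)/(41 − 3) = 23/38 ≈ 0.605.

MAP estimate of p(yellow) = 0.605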